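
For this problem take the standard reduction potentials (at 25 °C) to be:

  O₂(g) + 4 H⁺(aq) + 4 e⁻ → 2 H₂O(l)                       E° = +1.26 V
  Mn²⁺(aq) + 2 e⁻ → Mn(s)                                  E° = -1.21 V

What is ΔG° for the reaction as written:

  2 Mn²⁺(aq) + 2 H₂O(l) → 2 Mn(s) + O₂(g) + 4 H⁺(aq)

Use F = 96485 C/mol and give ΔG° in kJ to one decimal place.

As written, Mn²⁺/Mn is reduced (cathode) and O₂/H₂O is oxidised (anode), so E°cell = (-1.21) − (+1.26) = -2.47 V.
Balancing electrons gives n = 4.
ΔG° = −nFE° = −(4)(96485)(-2.47) = 953,272 J = +953.3 kJ.

+953.3 kJ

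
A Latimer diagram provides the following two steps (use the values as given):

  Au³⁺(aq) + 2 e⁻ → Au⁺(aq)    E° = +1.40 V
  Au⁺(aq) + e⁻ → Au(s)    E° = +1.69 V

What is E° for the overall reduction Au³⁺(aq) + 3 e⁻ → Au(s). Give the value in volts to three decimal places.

Since ΔG° = −nFE° is additive over sequential reductions, n₃E°₃ = n₁E°₁ + n₂E°₂.
E°₃ = (2×+1.40 + 1×+1.69) / 3 = (+4.490) / 3 = +1.497 V.
E° values themselves are not directly additive — weighting by electron count is essential.

+1.497 V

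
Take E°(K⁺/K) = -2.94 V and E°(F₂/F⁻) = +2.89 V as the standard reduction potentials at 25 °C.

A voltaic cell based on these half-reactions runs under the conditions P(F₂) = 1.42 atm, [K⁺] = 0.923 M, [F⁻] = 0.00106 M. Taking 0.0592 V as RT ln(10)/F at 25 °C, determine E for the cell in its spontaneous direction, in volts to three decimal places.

+6.013 V

F₂/F⁻ is the cathode (higher E°), K⁺/K the anode: E°cell = +2.89 − (-2.94) = +5.83 V, n = 2.
Overall: F₂(g) + 2 K(s) → 2 F⁻(aq) + 2 K⁺(aq)
Q = [F⁻]^2·[K⁺]^2 / (P(F₂)); log Q = -6.171.
E = E° − (0.0592/n) log Q = +5.83 − (0.0592/2)(-6.171) = +6.013 V.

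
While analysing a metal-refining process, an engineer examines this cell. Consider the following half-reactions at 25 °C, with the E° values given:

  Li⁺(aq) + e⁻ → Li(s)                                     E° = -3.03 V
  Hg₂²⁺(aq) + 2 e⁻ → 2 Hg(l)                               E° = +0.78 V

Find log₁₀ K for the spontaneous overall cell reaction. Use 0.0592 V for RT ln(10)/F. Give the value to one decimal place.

128.7

Cathode: Hg₂²⁺/Hg; anode: Li⁺/Li. E°cell = +3.81 V, n = 2.
log K = nE°cell / 0.0592 = (2)(+3.81) / 0.0592 = 128.7.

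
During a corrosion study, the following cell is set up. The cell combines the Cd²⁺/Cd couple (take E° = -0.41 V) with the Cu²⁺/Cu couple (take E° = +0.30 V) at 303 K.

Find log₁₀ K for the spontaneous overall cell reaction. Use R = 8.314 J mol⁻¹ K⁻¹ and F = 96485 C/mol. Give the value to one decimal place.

Cathode: Cu²⁺/Cu; anode: Cd²⁺/Cd. E°cell = (+0.30) − (-0.41) = +0.71 V, with n = 2.
ΔG° = −nFE° = −RT ln K, so ln K = nFE°/(RT) = (2)(96485)(+0.71) / ((8.314)(303)) = 54.387.
log₁₀ K = 54.387 / ln 10 = 23.6.

23.6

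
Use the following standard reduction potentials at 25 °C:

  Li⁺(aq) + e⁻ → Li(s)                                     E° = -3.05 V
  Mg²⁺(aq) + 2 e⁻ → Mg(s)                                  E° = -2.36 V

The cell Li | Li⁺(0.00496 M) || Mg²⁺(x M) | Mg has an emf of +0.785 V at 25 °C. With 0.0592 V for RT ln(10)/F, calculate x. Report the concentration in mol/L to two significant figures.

0.040 M

Mg²⁺/Mg is the cathode, Li⁺/Li the anode: E°cell = +0.69 V, n = 2.
Overall reaction: Mg²⁺(aq) + 2 Li(s) → Mg(s) + 2 Li⁺(aq); Q = [Li⁺]^2/[Mg²⁺]^1.
From E = E° − (0.0592/n) log Q: log Q = (E° − E)·n/0.0592 = (+0.69 − (+0.785))·2/0.0592 = -3.2095.
So 1·log[Mg²⁺] = 2·log(0.00496) − log Q = -4.6090 − (-3.2095) = -1.3995; [Mg²⁺] = 10^(-1.3995) ≈ 0.040 M.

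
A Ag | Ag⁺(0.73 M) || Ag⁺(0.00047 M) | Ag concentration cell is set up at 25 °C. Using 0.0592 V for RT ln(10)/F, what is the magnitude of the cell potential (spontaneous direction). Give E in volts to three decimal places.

For a concentration cell E°cell = 0. The 0.73 M side is the cathode (reduction is favoured where [Ag⁺] is higher).
With n = 1, E = −(0.0592/1) log([Ag⁺]ₐₙ/[Ag⁺]꜀ₐₜ) = −(0.0592/1) log(0.00047/0.73) = −(0.0592/1)(-3.191) = +0.189 V.

+0.189 V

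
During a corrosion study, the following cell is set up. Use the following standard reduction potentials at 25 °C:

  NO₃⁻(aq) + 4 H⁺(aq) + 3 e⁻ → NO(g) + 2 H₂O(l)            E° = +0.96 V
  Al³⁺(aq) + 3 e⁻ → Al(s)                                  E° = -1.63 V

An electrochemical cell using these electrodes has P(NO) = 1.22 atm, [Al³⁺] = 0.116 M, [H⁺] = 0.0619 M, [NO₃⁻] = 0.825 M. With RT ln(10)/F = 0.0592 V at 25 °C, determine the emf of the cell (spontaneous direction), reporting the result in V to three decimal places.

NO₃⁻/NO is the cathode (higher E°), Al³⁺/Al the anode: E°cell = +0.96 − (-1.63) = +2.59 V, n = 3.
Overall: NO₃⁻(aq) + 4 H⁺(aq) + Al(s) → NO(g) + 2 H₂O(l) + Al³⁺(aq)
Q = P(NO)·[Al³⁺] / ([NO₃⁻]·[H⁺]^4); log Q = 4.068.
E = E° − (0.0592/n) log Q = +2.59 − (0.0592/3)(4.068) = +2.510 V.

+2.510 V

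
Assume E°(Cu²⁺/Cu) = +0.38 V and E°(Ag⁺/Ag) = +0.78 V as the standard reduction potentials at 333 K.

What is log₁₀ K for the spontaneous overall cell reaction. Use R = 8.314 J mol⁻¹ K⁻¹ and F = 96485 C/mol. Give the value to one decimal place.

Cathode: Ag⁺/Ag; anode: Cu²⁺/Cu. E°cell = (+0.78) − (+0.38) = +0.40 V, with n = 2.
ΔG° = −nFE° = −RT ln K, so ln K = nFE°/(RT) = (2)(96485)(+0.40) / ((8.314)(333)) = 27.880.
log₁₀ K = 27.880 / ln 10 = 12.1.

12.1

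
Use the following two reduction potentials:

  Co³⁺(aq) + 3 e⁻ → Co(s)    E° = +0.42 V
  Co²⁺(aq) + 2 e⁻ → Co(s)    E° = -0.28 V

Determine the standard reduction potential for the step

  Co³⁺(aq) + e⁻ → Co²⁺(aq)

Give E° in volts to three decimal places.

Sequential free energies add, so n₃E°₃ = n₁E°₁ + n₂E°₂.
With n₃ = 3, and the known step contributing 2×(-0.28) V, the unknown satisfies 1·E° = 3×(+0.42) − 2×(-0.28) = +1.820.
E° = +1.820 / 1 = +1.820 V.

+1.820 V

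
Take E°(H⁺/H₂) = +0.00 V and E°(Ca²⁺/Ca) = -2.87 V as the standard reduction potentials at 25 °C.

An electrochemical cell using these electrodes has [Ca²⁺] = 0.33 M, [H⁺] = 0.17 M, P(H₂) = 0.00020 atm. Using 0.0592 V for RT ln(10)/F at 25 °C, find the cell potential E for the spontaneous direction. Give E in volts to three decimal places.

+2.948 V

H⁺/H₂ is the cathode (higher E°), Ca²⁺/Ca the anode: E°cell = +0.00 − (-2.87) = +2.87 V, n = 2.
Overall: 2 H⁺(aq) + Ca(s) → H₂(g) + Ca²⁺(aq)
Q = P(H₂)·[Ca²⁺] / ([H⁺]^2); log Q = -2.641.
E = E° − (0.0592/n) log Q = +2.87 − (0.0592/2)(-2.641) = +2.948 V.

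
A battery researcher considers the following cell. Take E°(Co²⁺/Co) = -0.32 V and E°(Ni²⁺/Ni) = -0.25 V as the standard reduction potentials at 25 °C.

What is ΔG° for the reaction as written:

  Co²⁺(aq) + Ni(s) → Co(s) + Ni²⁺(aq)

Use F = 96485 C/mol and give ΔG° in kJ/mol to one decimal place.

+13.5 kJ/mol

As written, Co²⁺/Co is reduced (cathode) and Ni²⁺/Ni is oxidised (anode), so E°cell = (-0.32) − (-0.25) = -0.07 V.
Balancing electrons gives n = 2.
ΔG° = −nFE° = −(2)(96485)(-0.07) = 13,508 J = +13.5 kJ/mol.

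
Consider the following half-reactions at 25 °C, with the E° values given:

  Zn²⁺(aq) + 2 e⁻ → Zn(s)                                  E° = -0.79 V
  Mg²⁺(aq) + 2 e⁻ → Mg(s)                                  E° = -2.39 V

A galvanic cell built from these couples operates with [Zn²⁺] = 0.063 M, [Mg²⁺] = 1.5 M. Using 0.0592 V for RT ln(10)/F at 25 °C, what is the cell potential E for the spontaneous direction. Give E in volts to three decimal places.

+1.559 V

Zn²⁺/Zn is the cathode (higher E°), Mg²⁺/Mg the anode: E°cell = -0.79 − (-2.39) = +1.60 V, n = 2.
Overall: Zn²⁺(aq) + Mg(s) → Zn(s) + Mg²⁺(aq)
Q = [Mg²⁺] / ([Zn²⁺]); log Q = 1.377.
E = E° − (0.0592/n) log Q = +1.60 − (0.0592/2)(1.377) = +1.559 V.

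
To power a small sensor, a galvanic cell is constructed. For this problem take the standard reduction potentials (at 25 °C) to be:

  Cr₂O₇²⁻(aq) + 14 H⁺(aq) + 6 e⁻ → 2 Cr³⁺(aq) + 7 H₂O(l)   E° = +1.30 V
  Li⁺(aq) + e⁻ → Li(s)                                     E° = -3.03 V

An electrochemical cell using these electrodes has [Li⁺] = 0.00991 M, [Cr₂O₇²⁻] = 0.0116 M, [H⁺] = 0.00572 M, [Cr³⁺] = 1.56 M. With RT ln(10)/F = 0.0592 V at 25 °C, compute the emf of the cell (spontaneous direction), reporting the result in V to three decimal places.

+4.116 V

Cr₂O₇²⁻/Cr³⁺ is the cathode (higher E°), Li⁺/Li the anode: E°cell = +1.30 − (-3.03) = +4.33 V, n = 6.
Overall: Cr₂O₇²⁻(aq) + 14 H⁺(aq) + 6 Li(s) → 2 Cr³⁺(aq) + 7 H₂O(l) + 6 Li⁺(aq)
Q = [Cr³⁺]^2·[Li⁺]^6 / ([Cr₂O₇²⁻]·[H⁺]^14); log Q = 21.695.
E = E° − (0.0592/n) log Q = +4.33 − (0.0592/6)(21.695) = +4.116 V.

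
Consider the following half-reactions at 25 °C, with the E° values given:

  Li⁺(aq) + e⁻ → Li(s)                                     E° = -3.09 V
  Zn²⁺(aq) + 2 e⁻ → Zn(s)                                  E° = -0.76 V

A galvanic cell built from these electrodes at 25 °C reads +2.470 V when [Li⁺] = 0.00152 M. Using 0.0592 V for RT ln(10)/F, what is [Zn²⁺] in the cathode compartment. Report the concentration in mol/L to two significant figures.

0.12 M

Zn²⁺/Zn is the cathode, Li⁺/Li the anode: E°cell = +2.33 V, n = 2.
Overall reaction: Zn²⁺(aq) + 2 Li(s) → Zn(s) + 2 Li⁺(aq); Q = [Li⁺]^2/[Zn²⁺]^1.
From E = E° − (0.0592/n) log Q: log Q = (E° − E)·n/0.0592 = (+2.33 − (+2.470))·2/0.0592 = -4.7297.
So 1·log[Zn²⁺] = 2·log(0.00152) − log Q = -5.6363 − (-4.7297) = -0.9066; [Zn²⁺] = 10^(-0.9066) ≈ 0.12 M.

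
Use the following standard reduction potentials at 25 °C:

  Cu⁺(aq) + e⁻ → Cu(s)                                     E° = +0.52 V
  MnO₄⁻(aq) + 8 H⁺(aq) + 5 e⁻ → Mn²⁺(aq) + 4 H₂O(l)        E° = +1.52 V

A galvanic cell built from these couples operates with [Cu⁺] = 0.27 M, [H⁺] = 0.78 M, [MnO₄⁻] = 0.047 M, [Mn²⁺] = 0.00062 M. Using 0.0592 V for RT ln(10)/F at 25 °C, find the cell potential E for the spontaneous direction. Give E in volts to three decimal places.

+1.046 V

MnO₄⁻/Mn²⁺ is the cathode (higher E°), Cu⁺/Cu the anode: E°cell = +1.52 − (+0.52) = +1.00 V, n = 5.
Overall: MnO₄⁻(aq) + 8 H⁺(aq) + 5 Cu(s) → Mn²⁺(aq) + 4 H₂O(l) + 5 Cu⁺(aq)
Q = [Mn²⁺]·[Cu⁺]^5 / ([MnO₄⁻]·[H⁺]^8); log Q = -3.860.
E = E° − (0.0592/n) log Q = +1.00 − (0.0592/5)(-3.860) = +1.046 V.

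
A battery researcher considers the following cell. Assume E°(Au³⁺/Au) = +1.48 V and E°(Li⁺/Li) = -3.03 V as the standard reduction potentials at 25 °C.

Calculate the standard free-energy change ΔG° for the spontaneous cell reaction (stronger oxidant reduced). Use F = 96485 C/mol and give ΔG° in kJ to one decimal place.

Au³⁺/Au (E° = +1.48 V) is the cathode; Li⁺/Li (E° = -3.03 V) is the anode, so E°cell = +4.51 V.
Balancing electrons gives n = 3 (lcm of 3 and 1).
ΔG° = −nFE° = −(3)(96485)(+4.51) = -1,305,442 J = -1305.4 kJ.

-1305.4 kJ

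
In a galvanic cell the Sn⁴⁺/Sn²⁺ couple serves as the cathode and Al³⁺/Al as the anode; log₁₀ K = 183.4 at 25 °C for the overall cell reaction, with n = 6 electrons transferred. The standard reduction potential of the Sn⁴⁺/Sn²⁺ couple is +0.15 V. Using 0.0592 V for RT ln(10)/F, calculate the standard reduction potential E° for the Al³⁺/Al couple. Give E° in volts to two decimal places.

E°cell = (0.0592/n)·log K = (0.0592/6)(183.4) = +1.810 V.
Since Sn⁴⁺/Sn²⁺ is the cathode and Al³⁺/Al the anode, E°cell = E°(Sn⁴⁺/Sn²⁺) − E°(Al³⁺/Al).
So E°(Al³⁺/Al) = E°(Sn⁴⁺/Sn²⁺) − E°cell = (+0.15) − (+1.810) = -1.66 V.

-1.66 V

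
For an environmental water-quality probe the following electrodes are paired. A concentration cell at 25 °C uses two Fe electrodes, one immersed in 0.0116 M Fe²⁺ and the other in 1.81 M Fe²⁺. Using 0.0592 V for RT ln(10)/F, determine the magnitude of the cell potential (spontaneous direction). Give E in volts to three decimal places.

For a concentration cell E°cell = 0. The 1.81 M side is the cathode (reduction is favoured where [Fe²⁺] is higher).
With n = 2, E = −(0.0592/2) log([Fe²⁺]ₐₙ/[Fe²⁺]꜀ₐₜ) = −(0.0592/2) log(0.0116/1.81) = −(0.0592/2)(-2.193) = +0.065 V.

+0.065 V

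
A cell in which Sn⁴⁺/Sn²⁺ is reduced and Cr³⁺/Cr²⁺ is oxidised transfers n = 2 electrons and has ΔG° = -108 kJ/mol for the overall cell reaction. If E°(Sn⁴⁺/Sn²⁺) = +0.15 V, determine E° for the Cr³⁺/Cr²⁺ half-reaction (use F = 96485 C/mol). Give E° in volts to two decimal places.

-0.41 V

E°cell = −ΔG°/(nF) = −(-108×10³)/((2)(96485)) = +0.560 V.
Since Sn⁴⁺/Sn²⁺ is the cathode and Cr³⁺/Cr²⁺ the anode, E°cell = E°(Sn⁴⁺/Sn²⁺) − E°(Cr³⁺/Cr²⁺).
So E°(Cr³⁺/Cr²⁺) = E°(Sn⁴⁺/Sn²⁺) − E°cell = (+0.15) − (+0.560) = -0.41 V.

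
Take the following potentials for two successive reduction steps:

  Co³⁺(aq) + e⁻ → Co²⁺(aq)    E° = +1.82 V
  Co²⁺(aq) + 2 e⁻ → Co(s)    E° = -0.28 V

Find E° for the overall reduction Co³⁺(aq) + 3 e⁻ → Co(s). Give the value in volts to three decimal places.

+0.420 V

Standard free energies of sequential steps add: ΔG°₃ = ΔG°₁ + ΔG°₂, so n₃E°₃ = n₁E°₁ + n₂E°₂.
E°₃ = (1×+1.82 + 2×-0.28) / 3 = (+1.260) / 3 = +0.420 V.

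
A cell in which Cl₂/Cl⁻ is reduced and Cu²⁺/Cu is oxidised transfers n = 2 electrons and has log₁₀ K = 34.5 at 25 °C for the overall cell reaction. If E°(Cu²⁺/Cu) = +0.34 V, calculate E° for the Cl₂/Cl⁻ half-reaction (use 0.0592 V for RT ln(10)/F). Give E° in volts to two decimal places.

E°cell = (0.0592/n)·log K = (0.0592/2)(34.5) = +1.021 V.
Since Cl₂/Cl⁻ is the cathode and Cu²⁺/Cu the anode, E°cell = E°(Cl₂/Cl⁻) − E°(Cu²⁺/Cu).
So E°(Cl₂/Cl⁻) = E°cell + E°(Cu²⁺/Cu) = +1.021 + (+0.34) = +1.36 V.

+1.36 V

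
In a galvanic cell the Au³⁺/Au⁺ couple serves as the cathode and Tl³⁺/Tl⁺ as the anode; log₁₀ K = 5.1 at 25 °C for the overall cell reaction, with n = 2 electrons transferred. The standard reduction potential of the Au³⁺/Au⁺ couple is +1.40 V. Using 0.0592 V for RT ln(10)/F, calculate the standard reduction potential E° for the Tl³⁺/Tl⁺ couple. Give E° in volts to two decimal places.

E°cell = (0.0592/n)·log K = (0.0592/2)(5.1) = +0.151 V.
Since Au³⁺/Au⁺ is the cathode and Tl³⁺/Tl⁺ the anode, E°cell = E°(Au³⁺/Au⁺) − E°(Tl³⁺/Tl⁺).
So E°(Tl³⁺/Tl⁺) = E°(Au³⁺/Au⁺) − E°cell = (+1.40) − (+0.151) = +1.25 V.

+1.25 V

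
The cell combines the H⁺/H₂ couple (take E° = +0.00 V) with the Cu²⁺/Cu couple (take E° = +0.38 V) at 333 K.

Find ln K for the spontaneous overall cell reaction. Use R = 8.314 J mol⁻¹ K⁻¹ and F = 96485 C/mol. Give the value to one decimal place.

Cathode: Cu²⁺/Cu; anode: H⁺/H₂. E°cell = (+0.38) − (+0.00) = +0.38 V, with n = 2.
ΔG° = −nFE° = −RT ln K, so ln K = nFE°/(RT) = (2)(96485)(+0.38) / ((8.314)(333)) = 26.486.

26.5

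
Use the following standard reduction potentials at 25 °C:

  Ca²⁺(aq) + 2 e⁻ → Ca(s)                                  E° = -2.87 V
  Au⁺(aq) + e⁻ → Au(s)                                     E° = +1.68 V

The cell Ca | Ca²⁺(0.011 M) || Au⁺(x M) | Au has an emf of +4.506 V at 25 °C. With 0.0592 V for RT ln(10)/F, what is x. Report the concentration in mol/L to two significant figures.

Au⁺/Au is the cathode, Ca²⁺/Ca the anode: E°cell = +4.55 V, n = 2.
Overall reaction: 2 Au⁺(aq) + Ca(s) → 2 Au(s) + Ca²⁺(aq); Q = [Ca²⁺]^1/[Au⁺]^2.
From E = E° − (0.0592/n) log Q: log Q = (E° − E)·n/0.0592 = (+4.55 − (+4.506))·2/0.0592 = 1.4865.
So 2·log[Au⁺] = 1·log(0.011) − log Q = -1.9586 − (1.4865) = -3.4451; log[Au⁺] = -3.4451 / 2 = -1.7226; [Au⁺] = 10^(-1.7226) ≈ 0.019 M.

0.019 M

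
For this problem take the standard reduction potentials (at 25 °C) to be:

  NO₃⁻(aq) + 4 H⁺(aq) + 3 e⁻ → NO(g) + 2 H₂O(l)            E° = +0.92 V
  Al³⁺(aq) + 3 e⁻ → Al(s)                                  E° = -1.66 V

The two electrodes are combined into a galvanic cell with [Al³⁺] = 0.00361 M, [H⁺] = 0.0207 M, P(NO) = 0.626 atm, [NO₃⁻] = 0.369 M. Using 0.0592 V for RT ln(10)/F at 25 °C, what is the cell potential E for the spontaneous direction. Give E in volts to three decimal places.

+2.491 V

NO₃⁻/NO is the cathode (higher E°), Al³⁺/Al the anode: E°cell = +0.92 − (-1.66) = +2.58 V, n = 3.
Overall: NO₃⁻(aq) + 4 H⁺(aq) + Al(s) → NO(g) + 2 H₂O(l) + Al³⁺(aq)
Q = P(NO)·[Al³⁺] / ([NO₃⁻]·[H⁺]^4); log Q = 4.523.
E = E° − (0.0592/n) log Q = +2.58 − (0.0592/3)(4.523) = +2.491 V.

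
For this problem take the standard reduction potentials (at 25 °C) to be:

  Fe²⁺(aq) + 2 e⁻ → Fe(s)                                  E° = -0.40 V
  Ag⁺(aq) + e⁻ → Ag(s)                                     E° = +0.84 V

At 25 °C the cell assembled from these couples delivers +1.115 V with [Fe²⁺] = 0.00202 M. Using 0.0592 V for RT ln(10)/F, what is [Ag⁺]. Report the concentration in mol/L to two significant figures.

Ag⁺/Ag is the cathode, Fe²⁺/Fe the anode: E°cell = +1.24 V, n = 2.
Overall reaction: 2 Ag⁺(aq) + Fe(s) → 2 Ag(s) + Fe²⁺(aq); Q = [Fe²⁺]^1/[Ag⁺]^2.
From E = E° − (0.0592/n) log Q: log Q = (E° − E)·n/0.0592 = (+1.24 − (+1.115))·2/0.0592 = 4.2230.
So 2·log[Ag⁺] = 1·log(0.00202) − log Q = -2.6946 − (4.2230) = -6.9176; log[Ag⁺] = -6.9176 / 2 = -3.4588; [Ag⁺] = 10^(-3.4588) ≈ 0.00035 M.

0.00035 M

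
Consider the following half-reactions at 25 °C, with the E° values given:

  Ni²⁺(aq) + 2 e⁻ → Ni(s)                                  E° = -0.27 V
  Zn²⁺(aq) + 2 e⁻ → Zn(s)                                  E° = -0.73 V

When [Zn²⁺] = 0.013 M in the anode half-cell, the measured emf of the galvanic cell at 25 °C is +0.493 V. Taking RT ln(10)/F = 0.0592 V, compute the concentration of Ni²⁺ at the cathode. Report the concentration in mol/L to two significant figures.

0.17 M

Ni²⁺/Ni is the cathode, Zn²⁺/Zn the anode: E°cell = +0.46 V, n = 2.
Overall reaction: Ni²⁺(aq) + Zn(s) → Ni(s) + Zn²⁺(aq); Q = [Zn²⁺]^1/[Ni²⁺]^1.
From E = E° − (0.0592/n) log Q: log Q = (E° − E)·n/0.0592 = (+0.46 − (+0.493))·2/0.0592 = -1.1149.
So 1·log[Ni²⁺] = 1·log(0.013) − log Q = -1.8861 − (-1.1149) = -0.7712; [Ni²⁺] = 10^(-0.7712) ≈ 0.17 M.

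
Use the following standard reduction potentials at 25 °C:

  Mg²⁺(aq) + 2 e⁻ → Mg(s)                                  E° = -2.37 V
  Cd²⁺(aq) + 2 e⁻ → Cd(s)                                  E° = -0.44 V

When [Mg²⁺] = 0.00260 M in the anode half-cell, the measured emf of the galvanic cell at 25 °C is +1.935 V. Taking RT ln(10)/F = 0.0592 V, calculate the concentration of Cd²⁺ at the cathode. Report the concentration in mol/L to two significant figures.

0.0038 M

Cd²⁺/Cd is the cathode, Mg²⁺/Mg the anode: E°cell = +1.93 V, n = 2.
Overall reaction: Cd²⁺(aq) + Mg(s) → Cd(s) + Mg²⁺(aq); Q = [Mg²⁺]^1/[Cd²⁺]^1.
From E = E° − (0.0592/n) log Q: log Q = (E° − E)·n/0.0592 = (+1.93 − (+1.935))·2/0.0592 = -0.1689.
So 1·log[Cd²⁺] = 1·log(0.0026) − log Q = -2.5850 − (-0.1689) = -2.4161; [Cd²⁺] = 10^(-2.4161) ≈ 0.0038 M.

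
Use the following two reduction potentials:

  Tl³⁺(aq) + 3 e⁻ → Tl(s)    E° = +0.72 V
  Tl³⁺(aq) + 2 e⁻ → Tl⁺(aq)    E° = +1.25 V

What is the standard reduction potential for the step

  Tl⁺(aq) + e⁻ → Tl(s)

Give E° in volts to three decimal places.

Sequential free energies add, so n₃E°₃ = n₁E°₁ + n₂E°₂.
With n₃ = 3, and the known step contributing 2×(+1.25) V, the unknown satisfies 1·E° = 3×(+0.72) − 2×(+1.25) = -0.340.
E° = -0.340 / 1 = -0.340 V.

-0.340 V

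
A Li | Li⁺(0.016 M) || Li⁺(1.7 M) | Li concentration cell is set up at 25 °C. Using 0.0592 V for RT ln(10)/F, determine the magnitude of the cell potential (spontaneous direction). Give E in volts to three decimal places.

For a concentration cell E°cell = 0. The 1.7 M side is the cathode (reduction is favoured where [Li⁺] is higher).
With n = 1, E = −(0.0592/1) log([Li⁺]ₐₙ/[Li⁺]꜀ₐₜ) = −(0.0592/1) log(0.016/1.7) = −(0.0592/1)(-2.026) = +0.120 V.

+0.120 V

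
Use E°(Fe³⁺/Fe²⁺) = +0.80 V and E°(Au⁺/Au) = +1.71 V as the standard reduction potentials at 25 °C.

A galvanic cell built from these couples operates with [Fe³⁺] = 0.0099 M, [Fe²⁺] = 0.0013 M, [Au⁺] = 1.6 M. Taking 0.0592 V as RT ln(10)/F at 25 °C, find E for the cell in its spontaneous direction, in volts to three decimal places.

Au⁺/Au is the cathode (higher E°), Fe³⁺/Fe²⁺ the anode: E°cell = +1.71 − (+0.80) = +0.91 V, n = 1.
Overall: Au⁺(aq) + Fe²⁺(aq) → Au(s) + Fe³⁺(aq)
Q = [Fe³⁺] / ([Au⁺]·[Fe²⁺]); log Q = 0.678.
E = E° − (0.0592/n) log Q = +0.91 − (0.0592/1)(0.678) = +0.870 V.

+0.870 V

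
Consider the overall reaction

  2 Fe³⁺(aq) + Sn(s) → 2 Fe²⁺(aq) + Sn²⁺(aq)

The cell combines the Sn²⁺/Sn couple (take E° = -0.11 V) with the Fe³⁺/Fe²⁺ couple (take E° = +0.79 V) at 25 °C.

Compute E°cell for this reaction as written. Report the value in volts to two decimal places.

+0.90 V

The Fe³⁺/Fe²⁺ couple has the higher reduction potential, so it is the cathode; Sn²⁺/Sn is oxidised at the anode.
E°cell = E°(cathode) − E°(anode) = (+0.79) − (-0.11) = +0.90 V.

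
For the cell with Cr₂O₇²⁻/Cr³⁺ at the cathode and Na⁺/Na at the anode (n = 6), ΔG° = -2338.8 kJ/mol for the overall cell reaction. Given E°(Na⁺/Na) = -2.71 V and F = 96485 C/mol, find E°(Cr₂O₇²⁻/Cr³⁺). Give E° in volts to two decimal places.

E°cell = −ΔG°/(nF) = −(-2338.8×10³)/((6)(96485)) = +4.040 V.
Since Cr₂O₇²⁻/Cr³⁺ is the cathode and Na⁺/Na the anode, E°cell = E°(Cr₂O₇²⁻/Cr³⁺) − E°(Na⁺/Na).
So E°(Cr₂O₇²⁻/Cr³⁺) = E°cell + E°(Na⁺/Na) = +4.040 + (-2.71) = +1.33 V.

+1.33 V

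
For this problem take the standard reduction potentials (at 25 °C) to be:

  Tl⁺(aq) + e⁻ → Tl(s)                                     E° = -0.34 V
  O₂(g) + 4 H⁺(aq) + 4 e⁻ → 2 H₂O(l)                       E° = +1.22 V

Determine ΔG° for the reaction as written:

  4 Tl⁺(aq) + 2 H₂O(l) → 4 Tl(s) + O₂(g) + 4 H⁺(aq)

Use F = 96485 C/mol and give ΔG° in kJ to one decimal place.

As written, Tl⁺/Tl is reduced (cathode) and O₂/H₂O is oxidised (anode), so E°cell = (-0.34) − (+1.22) = -1.56 V.
Balancing electrons gives n = 4.
ΔG° = −nFE° = −(4)(96485)(-1.56) = 602,066 J = +602.1 kJ.

+602.1 kJ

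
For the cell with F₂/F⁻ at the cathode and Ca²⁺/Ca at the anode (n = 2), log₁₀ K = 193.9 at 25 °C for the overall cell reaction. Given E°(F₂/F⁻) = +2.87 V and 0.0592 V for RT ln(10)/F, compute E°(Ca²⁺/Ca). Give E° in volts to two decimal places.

E°cell = (0.0592/n)·log K = (0.0592/2)(193.9) = +5.739 V.
Since F₂/F⁻ is the cathode and Ca²⁺/Ca the anode, E°cell = E°(F₂/F⁻) − E°(Ca²⁺/Ca).
So E°(Ca²⁺/Ca) = E°(F₂/F⁻) − E°cell = (+2.87) − (+5.739) = -2.87 V.

-2.87 V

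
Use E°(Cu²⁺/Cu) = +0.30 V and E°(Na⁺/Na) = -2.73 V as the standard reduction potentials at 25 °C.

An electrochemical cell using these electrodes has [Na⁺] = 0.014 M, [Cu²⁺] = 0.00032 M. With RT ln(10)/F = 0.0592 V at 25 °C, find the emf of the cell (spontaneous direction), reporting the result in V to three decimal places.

Cu²⁺/Cu is the cathode (higher E°), Na⁺/Na the anode: E°cell = +0.30 − (-2.73) = +3.03 V, n = 2.
Overall: Cu²⁺(aq) + 2 Na(s) → Cu(s) + 2 Na⁺(aq)
Q = [Na⁺]^2 / ([Cu²⁺]); log Q = -0.213.
E = E° − (0.0592/n) log Q = +3.03 − (0.0592/2)(-0.213) = +3.036 V.

+3.036 V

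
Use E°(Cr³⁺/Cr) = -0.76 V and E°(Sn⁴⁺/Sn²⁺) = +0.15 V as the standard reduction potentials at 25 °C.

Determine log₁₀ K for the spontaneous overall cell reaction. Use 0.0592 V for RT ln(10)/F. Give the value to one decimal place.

Cathode: Sn⁴⁺/Sn²⁺; anode: Cr³⁺/Cr. E°cell = +0.91 V, n = 6.
log K = nE°cell / 0.0592 = (6)(+0.91) / 0.0592 = 92.2.

92.2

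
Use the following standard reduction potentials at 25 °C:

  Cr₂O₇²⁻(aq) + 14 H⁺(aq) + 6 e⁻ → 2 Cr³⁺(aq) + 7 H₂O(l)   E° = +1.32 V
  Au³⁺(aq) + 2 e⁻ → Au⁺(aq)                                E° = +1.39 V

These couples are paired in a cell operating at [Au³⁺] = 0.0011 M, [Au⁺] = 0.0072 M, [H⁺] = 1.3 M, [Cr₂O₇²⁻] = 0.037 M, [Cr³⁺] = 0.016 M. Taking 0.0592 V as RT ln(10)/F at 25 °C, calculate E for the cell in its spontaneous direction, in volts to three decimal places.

+0.009 V

Au³⁺/Au⁺ is the cathode (higher E°), Cr₂O₇²⁻/Cr³⁺ the anode: E°cell = +1.39 − (+1.32) = +0.07 V, n = 6.
Overall: 3 Au³⁺(aq) + 2 Cr³⁺(aq) + 7 H₂O(l) → 3 Au⁺(aq) + Cr₂O₇²⁻(aq) + 14 H⁺(aq)
Q = [Au⁺]^3·[Cr₂O₇²⁻]·[H⁺]^14 / ([Au³⁺]^3·[Cr³⁺]^2); log Q = 6.203.
E = E° − (0.0592/n) log Q = +0.07 − (0.0592/6)(6.203) = +0.009 V.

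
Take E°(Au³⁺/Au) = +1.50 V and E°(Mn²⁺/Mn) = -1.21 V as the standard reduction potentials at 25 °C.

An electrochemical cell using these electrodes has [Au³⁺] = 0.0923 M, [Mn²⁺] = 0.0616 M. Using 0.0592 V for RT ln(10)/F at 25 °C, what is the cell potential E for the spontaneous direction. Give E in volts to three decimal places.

+2.725 V

Au³⁺/Au is the cathode (higher E°), Mn²⁺/Mn the anode: E°cell = +1.50 − (-1.21) = +2.71 V, n = 6.
Overall: 2 Au³⁺(aq) + 3 Mn(s) → 2 Au(s) + 3 Mn²⁺(aq)
Q = [Mn²⁺]^3 / ([Au³⁺]^2); log Q = -1.562.
E = E° − (0.0592/n) log Q = +2.71 − (0.0592/6)(-1.562) = +2.725 V.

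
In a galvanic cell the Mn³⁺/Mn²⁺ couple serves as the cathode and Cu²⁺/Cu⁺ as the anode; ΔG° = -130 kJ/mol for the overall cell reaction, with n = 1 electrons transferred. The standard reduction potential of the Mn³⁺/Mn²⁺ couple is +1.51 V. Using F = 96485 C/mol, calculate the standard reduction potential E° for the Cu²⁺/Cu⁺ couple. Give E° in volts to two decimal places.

+0.16 V

E°cell = −ΔG°/(nF) = −(-130×10³)/((1)(96485)) = +1.347 V.
Since Mn³⁺/Mn²⁺ is the cathode and Cu²⁺/Cu⁺ the anode, E°cell = E°(Mn³⁺/Mn²⁺) − E°(Cu²⁺/Cu⁺).
So E°(Cu²⁺/Cu⁺) = E°(Mn³⁺/Mn²⁺) − E°cell = (+1.51) − (+1.347) = +0.16 V.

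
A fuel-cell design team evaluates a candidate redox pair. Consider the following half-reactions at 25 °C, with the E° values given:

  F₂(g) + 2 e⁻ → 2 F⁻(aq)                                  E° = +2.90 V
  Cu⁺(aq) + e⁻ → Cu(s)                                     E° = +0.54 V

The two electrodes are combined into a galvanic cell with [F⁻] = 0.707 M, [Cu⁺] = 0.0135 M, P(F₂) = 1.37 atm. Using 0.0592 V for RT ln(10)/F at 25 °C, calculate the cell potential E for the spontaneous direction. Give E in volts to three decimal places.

F₂/F⁻ is the cathode (higher E°), Cu⁺/Cu the anode: E°cell = +2.90 − (+0.54) = +2.36 V, n = 2.
Overall: F₂(g) + 2 Cu(s) → 2 F⁻(aq) + 2 Cu⁺(aq)
Q = [F⁻]^2·[Cu⁺]^2 / (P(F₂)); log Q = -4.177.
E = E° − (0.0592/n) log Q = +2.36 − (0.0592/2)(-4.177) = +2.484 V.

+2.484 V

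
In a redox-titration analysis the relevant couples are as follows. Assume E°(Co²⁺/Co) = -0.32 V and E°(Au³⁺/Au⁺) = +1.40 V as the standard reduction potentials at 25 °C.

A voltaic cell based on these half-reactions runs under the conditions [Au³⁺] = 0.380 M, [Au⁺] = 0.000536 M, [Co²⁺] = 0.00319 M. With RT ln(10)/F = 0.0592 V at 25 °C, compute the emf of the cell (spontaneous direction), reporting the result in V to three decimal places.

Au³⁺/Au⁺ is the cathode (higher E°), Co²⁺/Co the anode: E°cell = +1.40 − (-0.32) = +1.72 V, n = 2.
Overall: Au³⁺(aq) + Co(s) → Au⁺(aq) + Co²⁺(aq)
Q = [Au⁺]·[Co²⁺] / ([Au³⁺]); log Q = -5.347.
E = E° − (0.0592/n) log Q = +1.72 − (0.0592/2)(-5.347) = +1.878 V.

+1.878 V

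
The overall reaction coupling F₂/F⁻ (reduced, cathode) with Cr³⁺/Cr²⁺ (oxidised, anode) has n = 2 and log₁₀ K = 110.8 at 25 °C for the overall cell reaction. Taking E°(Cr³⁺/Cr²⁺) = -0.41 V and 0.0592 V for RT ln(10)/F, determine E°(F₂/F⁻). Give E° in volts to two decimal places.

E°cell = (0.0592/n)·log K = (0.0592/2)(110.8) = +3.280 V.
Since F₂/F⁻ is the cathode and Cr³⁺/Cr²⁺ the anode, E°cell = E°(F₂/F⁻) − E°(Cr³⁺/Cr²⁺).
So E°(F₂/F⁻) = E°cell + E°(Cr³⁺/Cr²⁺) = +3.280 + (-0.41) = +2.87 V.

+2.87 V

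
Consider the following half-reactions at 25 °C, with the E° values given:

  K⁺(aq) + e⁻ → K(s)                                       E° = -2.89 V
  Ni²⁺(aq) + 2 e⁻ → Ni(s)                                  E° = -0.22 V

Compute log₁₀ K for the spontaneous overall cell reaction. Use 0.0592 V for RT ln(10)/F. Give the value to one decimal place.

Cathode: Ni²⁺/Ni; anode: K⁺/K. E°cell = +2.67 V, n = 2.
log K = nE°cell / 0.0592 = (2)(+2.67) / 0.0592 = 90.2.

90.2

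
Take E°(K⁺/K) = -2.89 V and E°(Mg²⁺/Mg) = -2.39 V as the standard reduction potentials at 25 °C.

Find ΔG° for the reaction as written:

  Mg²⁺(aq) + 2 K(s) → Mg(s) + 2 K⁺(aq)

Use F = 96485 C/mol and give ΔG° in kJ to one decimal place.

-96.5 kJ

As written, Mg²⁺/Mg is reduced (cathode) and K⁺/K is oxidised (anode), so E°cell = (-2.39) − (-2.89) = +0.50 V.
Balancing electrons gives n = 2.
ΔG° = −nFE° = −(2)(96485)(+0.50) = -96,485 J = -96.5 kJ.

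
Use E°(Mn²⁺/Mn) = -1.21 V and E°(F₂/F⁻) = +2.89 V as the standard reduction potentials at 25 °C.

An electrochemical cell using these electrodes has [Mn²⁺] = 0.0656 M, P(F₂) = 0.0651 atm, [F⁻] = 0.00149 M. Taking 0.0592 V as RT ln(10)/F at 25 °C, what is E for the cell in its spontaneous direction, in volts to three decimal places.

F₂/F⁻ is the cathode (higher E°), Mn²⁺/Mn the anode: E°cell = +2.89 − (-1.21) = +4.10 V, n = 2.
Overall: F₂(g) + Mn(s) → 2 F⁻(aq) + Mn²⁺(aq)
Q = [F⁻]^2·[Mn²⁺] / (P(F₂)); log Q = -5.650.
E = E° − (0.0592/n) log Q = +4.10 − (0.0592/2)(-5.650) = +4.267 V.

+4.267 V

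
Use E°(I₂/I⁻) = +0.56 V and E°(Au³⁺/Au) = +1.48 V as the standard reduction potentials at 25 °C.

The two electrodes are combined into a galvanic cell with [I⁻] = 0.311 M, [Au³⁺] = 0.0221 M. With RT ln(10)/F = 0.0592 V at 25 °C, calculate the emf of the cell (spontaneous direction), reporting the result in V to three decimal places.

Au³⁺/Au is the cathode (higher E°), I₂/I⁻ the anode: E°cell = +1.48 − (+0.56) = +0.92 V, n = 6.
Overall: 2 Au³⁺(aq) + 6 I⁻(aq) → 2 Au(s) + 3 I₂(s)
Q = 1 / ([Au³⁺]^2·[I⁻]^6); log Q = 6.355.
E = E° − (0.0592/n) log Q = +0.92 − (0.0592/6)(6.355) = +0.857 V.

+0.857 V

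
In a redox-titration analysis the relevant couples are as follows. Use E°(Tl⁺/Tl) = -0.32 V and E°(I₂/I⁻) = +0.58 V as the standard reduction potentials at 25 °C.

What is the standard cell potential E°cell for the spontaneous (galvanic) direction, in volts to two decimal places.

+0.90 V

The I₂/I⁻ couple has the higher reduction potential, so it is the cathode; Tl⁺/Tl is oxidised at the anode.
E°cell = E°(cathode) − E°(anode) = (+0.58) − (-0.32) = +0.90 V.
Since E°cell > 0, the reaction is spontaneous under standard conditions.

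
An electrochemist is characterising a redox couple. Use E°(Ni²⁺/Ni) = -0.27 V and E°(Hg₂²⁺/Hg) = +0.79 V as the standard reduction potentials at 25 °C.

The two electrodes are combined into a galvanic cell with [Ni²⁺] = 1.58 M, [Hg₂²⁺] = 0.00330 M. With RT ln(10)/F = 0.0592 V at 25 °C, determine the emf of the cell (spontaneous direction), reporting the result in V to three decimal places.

Hg₂²⁺/Hg is the cathode (higher E°), Ni²⁺/Ni the anode: E°cell = +0.79 − (-0.27) = +1.06 V, n = 2.
Overall: Hg₂²⁺(aq) + Ni(s) → 2 Hg(l) + Ni²⁺(aq)
Q = [Ni²⁺] / ([Hg₂²⁺]); log Q = 2.680.
E = E° − (0.0592/n) log Q = +1.06 − (0.0592/2)(2.680) = +0.981 V.

+0.981 V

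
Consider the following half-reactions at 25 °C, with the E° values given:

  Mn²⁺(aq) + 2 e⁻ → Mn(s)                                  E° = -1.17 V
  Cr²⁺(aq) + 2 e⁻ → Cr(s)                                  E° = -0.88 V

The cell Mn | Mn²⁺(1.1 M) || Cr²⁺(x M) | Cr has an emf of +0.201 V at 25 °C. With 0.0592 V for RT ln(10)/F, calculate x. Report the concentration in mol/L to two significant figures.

0.0011 M

Cr²⁺/Cr is the cathode, Mn²⁺/Mn the anode: E°cell = +0.29 V, n = 2.
Overall reaction: Cr²⁺(aq) + Mn(s) → Cr(s) + Mn²⁺(aq); Q = [Mn²⁺]^1/[Cr²⁺]^1.
From E = E° − (0.0592/n) log Q: log Q = (E° − E)·n/0.0592 = (+0.29 − (+0.201))·2/0.0592 = 3.0068.
So 1·log[Cr²⁺] = 1·log(1.1) − log Q = 0.0414 − (3.0068) = -2.9654; [Cr²⁺] = 10^(-2.9654) ≈ 0.0011 M.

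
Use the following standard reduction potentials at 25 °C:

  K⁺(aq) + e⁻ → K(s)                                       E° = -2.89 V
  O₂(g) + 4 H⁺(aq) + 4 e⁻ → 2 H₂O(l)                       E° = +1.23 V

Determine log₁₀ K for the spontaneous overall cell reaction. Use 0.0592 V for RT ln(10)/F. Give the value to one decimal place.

Cathode: O₂/H₂O; anode: K⁺/K. E°cell = +4.12 V, n = 4.
log K = nE°cell / 0.0592 = (4)(+4.12) / 0.0592 = 278.4.

278.4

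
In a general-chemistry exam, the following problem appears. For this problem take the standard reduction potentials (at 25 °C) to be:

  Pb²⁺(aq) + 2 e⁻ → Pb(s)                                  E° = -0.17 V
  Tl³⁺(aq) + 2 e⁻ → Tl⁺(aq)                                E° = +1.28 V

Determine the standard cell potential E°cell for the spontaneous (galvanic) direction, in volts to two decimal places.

The Tl³⁺/Tl⁺ couple has the higher reduction potential, so it is the cathode; Pb²⁺/Pb is oxidised at the anode.
E°cell = E°(cathode) − E°(anode) = (+1.28) − (-0.17) = +1.45 V.

+1.45 V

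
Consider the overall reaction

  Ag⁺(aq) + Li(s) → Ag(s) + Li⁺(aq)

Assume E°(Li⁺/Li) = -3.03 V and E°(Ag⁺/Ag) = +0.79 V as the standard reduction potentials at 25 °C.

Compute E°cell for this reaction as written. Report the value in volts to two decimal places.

The Ag⁺/Ag couple has the higher reduction potential, so it is the cathode; Li⁺/Li is oxidised at the anode.
E°cell = E°(cathode) − E°(anode) = (+0.79) − (-3.03) = +3.82 V.
Since E°cell > 0, the reaction is spontaneous under standard conditions.

+3.82 V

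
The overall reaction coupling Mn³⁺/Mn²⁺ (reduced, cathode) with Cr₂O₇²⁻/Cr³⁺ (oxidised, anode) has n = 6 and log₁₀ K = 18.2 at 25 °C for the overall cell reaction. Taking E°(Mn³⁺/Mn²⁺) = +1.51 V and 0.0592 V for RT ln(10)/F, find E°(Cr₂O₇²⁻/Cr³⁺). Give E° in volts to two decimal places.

E°cell = (0.0592/n)·log K = (0.0592/6)(18.2) = +0.180 V.
Since Mn³⁺/Mn²⁺ is the cathode and Cr₂O₇²⁻/Cr³⁺ the anode, E°cell = E°(Mn³⁺/Mn²⁺) − E°(Cr₂O₇²⁻/Cr³⁺).
So E°(Cr₂O₇²⁻/Cr³⁺) = E°(Mn³⁺/Mn²⁺) − E°cell = (+1.51) − (+0.180) = +1.33 V.

+1.33 V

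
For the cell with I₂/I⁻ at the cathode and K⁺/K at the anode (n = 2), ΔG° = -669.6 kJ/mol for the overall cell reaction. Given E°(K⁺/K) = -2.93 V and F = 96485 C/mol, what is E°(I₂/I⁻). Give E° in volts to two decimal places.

E°cell = −ΔG°/(nF) = −(-669.6×10³)/((2)(96485)) = +3.470 V.
Since I₂/I⁻ is the cathode and K⁺/K the anode, E°cell = E°(I₂/I⁻) − E°(K⁺/K).
So E°(I₂/I⁻) = E°cell + E°(K⁺/K) = +3.470 + (-2.93) = +0.54 V.

+0.54 V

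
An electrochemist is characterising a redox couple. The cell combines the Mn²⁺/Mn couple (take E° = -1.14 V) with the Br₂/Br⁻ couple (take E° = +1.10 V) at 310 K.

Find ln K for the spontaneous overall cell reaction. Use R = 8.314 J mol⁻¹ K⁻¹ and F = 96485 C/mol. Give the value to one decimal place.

167.7

Cathode: Br₂/Br⁻; anode: Mn²⁺/Mn. E°cell = (+1.10) − (-1.14) = +2.24 V, with n = 2.
ΔG° = −nFE° = −RT ln K, so ln K = nFE°/(RT) = (2)(96485)(+2.24) / ((8.314)(310)) = 167.713.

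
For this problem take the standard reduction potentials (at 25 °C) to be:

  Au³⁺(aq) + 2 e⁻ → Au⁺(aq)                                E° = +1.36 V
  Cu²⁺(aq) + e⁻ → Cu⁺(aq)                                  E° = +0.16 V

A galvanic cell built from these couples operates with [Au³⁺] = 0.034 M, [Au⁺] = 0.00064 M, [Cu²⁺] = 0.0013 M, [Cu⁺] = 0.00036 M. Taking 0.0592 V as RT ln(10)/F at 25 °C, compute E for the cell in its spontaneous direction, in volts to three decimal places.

Au³⁺/Au⁺ is the cathode (higher E°), Cu²⁺/Cu⁺ the anode: E°cell = +1.36 − (+0.16) = +1.20 V, n = 2.
Overall: Au³⁺(aq) + 2 Cu⁺(aq) → Au⁺(aq) + 2 Cu²⁺(aq)
Q = [Au⁺]·[Cu²⁺]^2 / ([Au³⁺]·[Cu⁺]^2); log Q = -0.610.
E = E° − (0.0592/n) log Q = +1.20 − (0.0592/2)(-0.610) = +1.218 V.

+1.218 V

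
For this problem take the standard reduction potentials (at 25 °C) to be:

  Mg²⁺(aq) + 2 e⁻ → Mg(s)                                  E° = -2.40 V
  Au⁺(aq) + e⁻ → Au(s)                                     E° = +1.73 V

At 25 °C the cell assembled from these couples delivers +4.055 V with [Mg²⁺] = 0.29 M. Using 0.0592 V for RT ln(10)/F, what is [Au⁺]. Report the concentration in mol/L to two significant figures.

Au⁺/Au is the cathode, Mg²⁺/Mg the anode: E°cell = +4.13 V, n = 2.
Overall reaction: 2 Au⁺(aq) + Mg(s) → 2 Au(s) + Mg²⁺(aq); Q = [Mg²⁺]^1/[Au⁺]^2.
From E = E° − (0.0592/n) log Q: log Q = (E° − E)·n/0.0592 = (+4.13 − (+4.055))·2/0.0592 = 2.5338.
So 2·log[Au⁺] = 1·log(0.29) − log Q = -0.5376 − (2.5338) = -3.0714; log[Au⁺] = -3.0714 / 2 = -1.5357; [Au⁺] = 10^(-1.5357) ≈ 0.029 M.

0.029 M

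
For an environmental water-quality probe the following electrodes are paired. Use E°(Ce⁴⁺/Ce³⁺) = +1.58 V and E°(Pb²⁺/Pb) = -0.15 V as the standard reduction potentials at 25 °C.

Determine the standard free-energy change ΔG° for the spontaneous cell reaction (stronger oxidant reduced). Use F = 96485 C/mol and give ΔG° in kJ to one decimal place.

-333.8 kJ

Ce⁴⁺/Ce³⁺ (E° = +1.58 V) is the cathode; Pb²⁺/Pb (E° = -0.15 V) is the anode, so E°cell = +1.73 V.
Balancing electrons gives n = 2 (lcm of 1 and 2).
ΔG° = −nFE° = −(2)(96485)(+1.73) = -333,838 J = -333.8 kJ.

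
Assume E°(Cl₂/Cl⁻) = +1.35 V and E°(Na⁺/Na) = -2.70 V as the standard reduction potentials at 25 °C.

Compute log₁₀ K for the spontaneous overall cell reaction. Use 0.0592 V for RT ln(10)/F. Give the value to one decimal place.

Cathode: Cl₂/Cl⁻; anode: Na⁺/Na. E°cell = +4.05 V, n = 2.
log K = nE°cell / 0.0592 = (2)(+4.05) / 0.0592 = 136.8.

136.8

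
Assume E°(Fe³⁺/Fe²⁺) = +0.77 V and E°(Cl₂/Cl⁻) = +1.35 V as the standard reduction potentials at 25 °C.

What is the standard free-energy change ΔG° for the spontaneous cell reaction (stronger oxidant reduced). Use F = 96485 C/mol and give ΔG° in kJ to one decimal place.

-111.9 kJ

Cl₂/Cl⁻ (E° = +1.35 V) is the cathode; Fe³⁺/Fe²⁺ (E° = +0.77 V) is the anode, so E°cell = +0.58 V.
Balancing electrons gives n = 2 (lcm of 2 and 1).
ΔG° = −nFE° = −(2)(96485)(+0.58) = -111,923 J = -111.9 kJ.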